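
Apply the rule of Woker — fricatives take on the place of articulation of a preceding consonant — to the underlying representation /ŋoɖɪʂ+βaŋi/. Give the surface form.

[ŋoɖɪʂʐaŋi]

The rule targets /β/ (voiced bilabial fricative), which sits after the trigger /ʂ/ (retroflex).
Changing only its place to retroflex gives [ʐ] — the voiced retroflex fricative.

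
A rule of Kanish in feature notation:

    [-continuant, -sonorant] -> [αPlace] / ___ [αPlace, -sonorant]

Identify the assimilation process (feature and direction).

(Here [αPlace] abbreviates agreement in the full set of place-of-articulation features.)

The rule copies the place features (abbreviated [Place]) from the environment onto the target, so the assimilating feature is place.
The conditioning segment sits to the right of the focus bar, meaning the trigger follows the segment that changes — regressive assimilation.

regressive place assimilation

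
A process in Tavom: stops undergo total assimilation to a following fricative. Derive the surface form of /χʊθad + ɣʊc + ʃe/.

/d/ is the segment targeted by the rule; it sits immediately before /ɣ/, so it assimilates completely and surfaces as [ɣ].
The same rule applies at the second boundary: /c/ → [ʃ] next to /ʃ/.

[χʊθaɣɣʊʃʃe]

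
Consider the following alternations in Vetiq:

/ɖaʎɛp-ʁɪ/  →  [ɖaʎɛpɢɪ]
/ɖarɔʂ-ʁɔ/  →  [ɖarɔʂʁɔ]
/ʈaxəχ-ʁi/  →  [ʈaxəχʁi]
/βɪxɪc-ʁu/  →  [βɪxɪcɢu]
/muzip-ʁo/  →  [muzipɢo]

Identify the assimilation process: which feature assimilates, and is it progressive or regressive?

progressive manner assimilation

Underlying /ʁ/ is realised as [ɢ] next to /p/; /p/ itself does not change.
/ʁ/ is a fricative while /p/ is a stop; the output [ɢ] is a stop, matching the trigger — so the feature that spreads is manner.
Place and voice are unchanged, so the assimilation is partial, not total.
The same holds elsewhere in the data: /ʁ/ → [ɢ] after /c/ (fricative → stop, matching a stop) — only manner changes, and always toward the preceding segment.
No alternation appears in [ɖarɔʂʁɔ], [ʈaxəχʁi]: there the adjacent consonants already agree in manner (/ʁ/ and /ʂ/ are both fricatives; /ʁ/ and /χ/ are both fricatives), so these forms are consistent with the same rule.
Since the segment that changes follows the conditioning segment, the assimilation is progressive.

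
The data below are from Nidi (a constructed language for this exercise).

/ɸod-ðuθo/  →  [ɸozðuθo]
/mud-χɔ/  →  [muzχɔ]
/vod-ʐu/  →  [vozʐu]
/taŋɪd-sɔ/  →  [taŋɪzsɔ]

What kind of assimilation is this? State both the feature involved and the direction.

regressive manner assimilation

Underlying /d/ is realised as [z] next to /ð/; /ð/ itself does not change.
/d/ is a stop while /ð/ is a fricative; the output [z] is a fricative, matching the trigger — so the feature that spreads is manner.
Place and voice are unchanged, so the assimilation is partial, not total.
Checking the remaining alternations: /d/ → [z] before /χ/ (stop → fricative, matching a fricative); /d/ → [z] before /ʐ/ (stop → fricative, matching a fricative); /d/ → [z] before /s/ (stop → fricative, matching a fricative) — only manner changes, and always toward the following segment.
Since the segment that changes precedes the conditioning segment, the assimilation is regressive.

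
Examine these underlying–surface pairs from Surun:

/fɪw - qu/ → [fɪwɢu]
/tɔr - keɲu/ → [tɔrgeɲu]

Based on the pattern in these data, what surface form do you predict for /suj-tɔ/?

[sujdɔ]

The data show progressive voicing assimilation: /q/ → [ɢ] after /w/; /k/ → [g] after /r/. In each pair only voicing changes, matching the preceding consonant, while place and manner stay constant.
The rule targets /t/ (voiceless alveolar stop), which sits after the trigger /j/ (voiced).
Changing only its voicing to voiced gives [d] — the voiced alveolar stop.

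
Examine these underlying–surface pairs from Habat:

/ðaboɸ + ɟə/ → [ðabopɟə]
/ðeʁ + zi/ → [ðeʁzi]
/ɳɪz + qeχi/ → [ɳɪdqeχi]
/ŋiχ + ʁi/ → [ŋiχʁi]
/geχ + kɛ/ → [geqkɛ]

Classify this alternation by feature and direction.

The segment that alternates is /ɸ/, which surfaces as [p] when adjacent to /ɟ/.
/ɸ/ is a fricative while /ɟ/ is a stop; the output [p] is a stop, matching the trigger — so the feature that spreads is manner.
Place and voice are unchanged, so the assimilation is partial, not total.
The other alternating forms pattern the same way: /z/ → [d] before /q/ (fricative → stop, matching a stop); /χ/ → [q] before /k/ (fricative → stop, matching a stop) — only manner changes, and always toward the following segment.
No alternation appears in [ðeʁzi], [ŋiχʁi]: there the adjacent consonants already agree in manner (/ʁ/ and /z/ are both fricatives; /χ/ and /ʁ/ are both fricatives), so these forms are consistent with the same rule.
Since the segment that changes precedes the conditioning segment, the assimilation is regressive.

regressive manner assimilation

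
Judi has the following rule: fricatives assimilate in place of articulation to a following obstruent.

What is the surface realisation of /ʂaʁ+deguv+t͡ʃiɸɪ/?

[ʂazdeguʒt͡ʃiɸɪ]

/ʁ/ is a voiced uvular fricative. The following trigger /d/ is alveolar, so /ʁ/ must become alveolar as well.
Changing only its place to alveolar gives [z] — the voiced alveolar fricative.
The same rule applies at the second boundary: /v/ → [ʒ] next to /t͡ʃ/.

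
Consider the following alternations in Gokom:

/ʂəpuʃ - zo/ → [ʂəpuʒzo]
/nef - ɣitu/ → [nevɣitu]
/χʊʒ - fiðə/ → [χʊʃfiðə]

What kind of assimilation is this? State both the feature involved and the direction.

Underlying /ʃ/ is realised as [ʒ] next to /z/; /z/ itself does not change.
The change voiceless → voiced matches the voicing of the following /z/, identifying this as voicing assimilation.
Place and manner are unchanged, so the assimilation is partial, not total.
The same holds elsewhere in the data: /f/ → [v] before /ɣ/ (voiceless → voiced, matching voiced); /ʒ/ → [ʃ] before /f/ (voiced → voiceless, matching voiceless) — only voicing changes, and always toward the following segment.
Since the segment that changes precedes the conditioning segment, the assimilation is regressive.

regressive voicing assimilation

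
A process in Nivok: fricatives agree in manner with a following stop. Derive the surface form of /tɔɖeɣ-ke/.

[tɔɖegke]

/ɣ/ is a voiced velar fricative. The following trigger /k/ is a stop, so /ɣ/ must become a stop as well.
The voiced velar stop is [g], so /ɣ/ → [g].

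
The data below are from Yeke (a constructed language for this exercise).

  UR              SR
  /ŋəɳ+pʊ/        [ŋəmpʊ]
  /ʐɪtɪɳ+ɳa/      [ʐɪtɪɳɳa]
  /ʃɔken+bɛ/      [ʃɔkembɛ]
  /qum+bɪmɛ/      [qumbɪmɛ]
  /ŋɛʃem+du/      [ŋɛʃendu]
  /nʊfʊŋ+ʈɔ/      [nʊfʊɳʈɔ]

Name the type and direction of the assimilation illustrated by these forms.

The segment that alternates is /ɳ/, which surfaces as [m] when adjacent to /p/.
/ɳ/ is retroflex while /p/ is bilabial; the output [m] is bilabial, matching the trigger — so the feature that spreads is place.
Manner and voice are unchanged, so the assimilation is partial, not total.
The other alternating forms pattern the same way: /n/ → [m] before /b/ (alveolar → bilabial, matching bilabial); /m/ → [n] before /d/ (bilabial → alveolar, matching alveolar); /ŋ/ → [ɳ] before /ʈ/ (velar → retroflex, matching retroflex) — only place changes, and always toward the following segment.
Nothing changes in [ʐɪtɪɳɳa], [qumbɪmɛ]: there the adjacent consonants already agree in place (/ɳ/ and /ɳ/ are both retroflex; /m/ and /b/ are both bilabial), so these forms are consistent with the same rule.
The trigger is the following segment, so the direction is regressive (anticipatory).

regressive place assimilation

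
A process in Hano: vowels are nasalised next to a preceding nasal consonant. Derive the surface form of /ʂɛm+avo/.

The vowel /a/ is adjacent to the preceding nasal /m/, so it acquires [+nasal] and surfaces as [ã].

[ʂɛmãvo]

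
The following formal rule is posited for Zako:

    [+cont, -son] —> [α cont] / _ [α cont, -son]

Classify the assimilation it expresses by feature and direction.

regressive manner assimilation

The rule copies [cont] (continuancy) from the environment onto the target fricatives; since [±cont] encodes the stop/fricative manner contrast, the assimilating dimension is manner.
The conditioning segment sits to the right of the focus bar, meaning the trigger follows the segment that changes — regressive assimilation.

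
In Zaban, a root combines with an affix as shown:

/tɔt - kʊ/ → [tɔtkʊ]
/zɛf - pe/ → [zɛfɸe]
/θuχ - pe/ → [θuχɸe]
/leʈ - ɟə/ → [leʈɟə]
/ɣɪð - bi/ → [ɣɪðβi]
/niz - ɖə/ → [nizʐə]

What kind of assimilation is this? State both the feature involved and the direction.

progressive manner assimilation

The segment that alternates is /p/, which surfaces as [ɸ] when adjacent to /f/.
The change stop → fricative matches the manner of the preceding /f/, identifying this as manner assimilation.
Place and voice are unchanged, so the assimilation is partial, not total.
The same holds elsewhere in the data: /p/ → [ɸ] after /χ/ (stop → fricative, matching a fricative); /b/ → [β] after /ð/ (stop → fricative, matching a fricative); /ɖ/ → [ʐ] after /z/ (stop → fricative, matching a fricative) — only manner changes, and always toward the preceding segment.
No alternation appears in [tɔtkʊ], [leʈɟə]: there the adjacent consonants already agree in manner (/k/ and /t/ are both stops; /ɟ/ and /ʈ/ are both stops), so these forms are consistent with the same rule.
The trigger is the preceding segment, so the direction is progressive (perseverative).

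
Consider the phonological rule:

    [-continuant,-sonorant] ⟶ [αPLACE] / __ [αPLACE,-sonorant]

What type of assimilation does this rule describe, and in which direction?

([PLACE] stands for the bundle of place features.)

regressive place assimilation

The rule copies the place features (abbreviated [PLACE]) from the environment onto the target, so the assimilating feature is place.
The conditioning segment sits to the right of the focus bar, meaning the trigger follows the segment that changes — regressive assimilation.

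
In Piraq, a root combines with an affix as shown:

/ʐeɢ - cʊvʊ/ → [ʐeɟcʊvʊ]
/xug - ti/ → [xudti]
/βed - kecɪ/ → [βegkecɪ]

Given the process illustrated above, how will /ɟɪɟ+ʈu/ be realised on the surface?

The data show regressive place assimilation: /ɢ/ → [ɟ] before /c/; /g/ → [d] before /t/; /d/ → [g] before /k/. In each pair only place changes, matching the following consonant, while manner and voice stay constant.
The rule targets /ɟ/ (voiced palatal stop), which sits before the trigger /ʈ/ (retroflex).
A voiced retroflex stop is [ɖ], so the surface segment is [ɖ].

[ɟɪɖʈu]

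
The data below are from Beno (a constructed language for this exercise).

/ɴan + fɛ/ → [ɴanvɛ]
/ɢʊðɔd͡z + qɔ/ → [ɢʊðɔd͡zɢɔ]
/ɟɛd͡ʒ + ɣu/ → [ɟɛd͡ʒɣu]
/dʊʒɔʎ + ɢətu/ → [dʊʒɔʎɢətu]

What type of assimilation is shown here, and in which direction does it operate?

Comparing underlying and surface forms, /f/ → [v] is the alternation; the neighbouring /n/ is constant.
The change voiceless → voiced matches the voicing of the preceding /n/, identifying this as voicing assimilation.
Place and manner are unchanged, so the assimilation is partial, not total.
The same holds elsewhere in the data: /q/ → [ɢ] after /d͡z/ (voiceless → voiced, matching voiced) — only voicing changes, and always toward the preceding segment.
Nothing changes in [ɟɛd͡ʒɣu], [dʊʒɔʎɢətu]: there the adjacent consonants already agree in voicing (/ɣ/ and /d͡ʒ/ are both voiced; /ɢ/ and /ʎ/ are both voiced), so these forms are consistent with the same rule.
The trigger is the preceding segment, so the direction is progressive (perseverative).

progressive voicing assimilation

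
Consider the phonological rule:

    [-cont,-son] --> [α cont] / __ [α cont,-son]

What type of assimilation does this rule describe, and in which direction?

regressive manner assimilation

The rule copies [cont] (continuancy) from the environment onto the target stops; since [±cont] encodes the stop/fricative manner contrast, the assimilating dimension is manner.
Since the environment is written after the underscore, the trigger follows the target; the direction is regressive.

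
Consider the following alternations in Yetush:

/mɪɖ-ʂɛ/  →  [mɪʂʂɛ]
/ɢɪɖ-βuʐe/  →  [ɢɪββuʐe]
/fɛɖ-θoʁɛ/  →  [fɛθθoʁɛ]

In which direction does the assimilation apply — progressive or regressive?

Underlying /ɖ/ is realised as [ʂ] next to /ʂ/; /ʂ/ itself does not change.
The output [ʂ] is identical to the trigger /ʂ/ — every feature (place, manner, voicing) has been copied — so this is total assimilation.
The remaining alternations confirm this: /ɖ/ → [β] before /β/; /ɖ/ → [θ] before /θ/ — in each case the output is a copy of the following consonant.
The trigger is the following segment, so the direction is regressive (anticipatory).

regressive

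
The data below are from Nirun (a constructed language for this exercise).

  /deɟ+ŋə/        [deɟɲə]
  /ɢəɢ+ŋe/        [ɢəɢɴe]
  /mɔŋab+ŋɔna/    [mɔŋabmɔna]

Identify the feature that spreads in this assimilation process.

place

The segment that alternates is /ŋ/, which surfaces as [ɲ] when adjacent to /ɟ/.
/ŋ/ is velar while /ɟ/ is palatal; the output [ɲ] is palatal, matching the trigger — so the feature that spreads is place.
Checking the remaining alternations: /ŋ/ → [ɴ] after /ɢ/ (velar → uvular, matching uvular); /ŋ/ → [m] after /b/ (velar → bilabial, matching bilabial) — only place changes, and always toward the preceding segment.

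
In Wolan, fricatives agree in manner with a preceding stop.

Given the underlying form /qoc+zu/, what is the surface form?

The rule targets /z/ (voiced alveolar fricative), which sits after the trigger /c/ (stop).
The voiced alveolar stop is [d], so /z/ → [d].

[qocdu]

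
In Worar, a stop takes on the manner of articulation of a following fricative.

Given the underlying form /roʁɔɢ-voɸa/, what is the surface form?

The rule targets /ɢ/ (voiced uvular stop), which sits before the trigger /v/ (fricative).
The voiced uvular fricative is [ʁ], so /ɢ/ → [ʁ].

[roʁɔʁvoɸa]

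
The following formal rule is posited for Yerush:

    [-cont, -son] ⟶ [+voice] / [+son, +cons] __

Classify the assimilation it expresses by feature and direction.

progressive voicing assimilation

The structural change is [+voice], and the conditioning segment [+son, +cons] (a sonorant consonant) is itself voiced, so the target comes to share the voicing of its neighbour — voicing assimilation.
Since the environment is written before the underscore, the trigger precedes the target; the direction is progressive.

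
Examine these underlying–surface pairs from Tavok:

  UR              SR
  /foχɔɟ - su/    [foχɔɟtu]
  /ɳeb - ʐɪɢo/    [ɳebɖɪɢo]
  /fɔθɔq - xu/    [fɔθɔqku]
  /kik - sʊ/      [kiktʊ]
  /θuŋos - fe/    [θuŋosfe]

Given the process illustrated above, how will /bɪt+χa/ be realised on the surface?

The data show progressive manner assimilation: /s/ → [t] after /ɟ/; /ʐ/ → [ɖ] after /b/; /x/ → [k] after /q/; /s/ → [t] after /k/. In each pair only manner changes, matching the preceding consonant, while place and voice stay constant.
No alternation appears in [θuŋosfe]: there the adjacent consonants already agree in manner (/f/ and /s/ are both fricatives), so this form is consistent with the same rule.
/χ/ is a voiceless uvular fricative. The preceding trigger /t/ is a stop, so /χ/ must become a stop as well.
A voiceless uvular stop is [q], so the surface segment is [q].

[bɪtqa]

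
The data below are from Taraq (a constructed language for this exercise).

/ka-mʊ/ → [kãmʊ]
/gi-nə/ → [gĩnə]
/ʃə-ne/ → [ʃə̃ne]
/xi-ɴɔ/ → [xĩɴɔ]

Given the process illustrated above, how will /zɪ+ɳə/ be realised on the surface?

[zɪ̃ɳə]

The data show regressive nasality assimilation (vowel nasalisation): /a/ → [ã] before /m/; /i/ → [ĩ] before /n/; /ə/ → [ə̃] before /n/; /i/ → [ĩ] before /ɴ/ — a vowel is nasalised by an immediately following nasal consonant.
The vowel /ɪ/ is adjacent to the following nasal /ɳ/, so it acquires [+nasal] and surfaces as [ɪ̃].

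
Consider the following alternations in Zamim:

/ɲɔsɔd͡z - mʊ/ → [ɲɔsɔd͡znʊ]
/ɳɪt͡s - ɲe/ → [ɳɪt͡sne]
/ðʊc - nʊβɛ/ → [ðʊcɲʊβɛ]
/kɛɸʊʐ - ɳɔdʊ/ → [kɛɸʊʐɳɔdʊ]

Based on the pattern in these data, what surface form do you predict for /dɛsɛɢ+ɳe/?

The data show progressive place assimilation: /m/ → [n] after /d͡z/; /ɲ/ → [n] after /t͡s/; /n/ → [ɲ] after /c/. In each pair only place changes, matching the preceding consonant, while manner and voice stay constant.
Nothing changes in [kɛɸʊʐɳɔdʊ]: there the adjacent consonants already agree in place (/ɳ/ and /ʐ/ are both retroflex), so this form is consistent with the same rule.
The rule targets /ɳ/ (voiced retroflex nasal), which sits after the trigger /ɢ/ (uvular).
Changing only its place to uvular gives [ɴ] — the voiced uvular nasal.

[dɛsɛɢɴe]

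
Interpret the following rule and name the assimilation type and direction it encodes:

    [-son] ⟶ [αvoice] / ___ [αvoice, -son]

The shared variable α links the value of [voice] on the target to the same value on the neighbouring segment, so voicing is the feature that assimilates.
Since the environment is written after the underscore, the trigger follows the target; the direction is regressive.

regressive voicing assimilation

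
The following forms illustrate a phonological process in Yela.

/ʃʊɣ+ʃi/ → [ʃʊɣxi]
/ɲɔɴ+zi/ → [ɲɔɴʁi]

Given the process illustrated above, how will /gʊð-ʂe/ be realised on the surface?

The data show progressive place assimilation: /ʃ/ → [x] after /ɣ/; /z/ → [ʁ] after /ɴ/. In each pair only place changes, matching the preceding consonant, while manner and voice stay constant.
/ʂ/ is a voiceless retroflex fricative. The preceding trigger /ð/ is dental, so /ʂ/ must become dental as well.
Changing only its place to dental gives [θ] — the voiceless dental fricative.

[gʊðθe]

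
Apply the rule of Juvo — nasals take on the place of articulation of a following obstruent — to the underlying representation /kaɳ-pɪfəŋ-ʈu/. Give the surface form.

[kampɪfəɳʈu]

/ɳ/ is a voiced retroflex nasal. The following trigger /p/ is bilabial, so /ɳ/ must become bilabial as well.
A voiced bilabial nasal is [m], so the surface segment is [m].
At the second juncture, /ŋ/ likewise becomes [ɳ] adjacent to /ʈ/.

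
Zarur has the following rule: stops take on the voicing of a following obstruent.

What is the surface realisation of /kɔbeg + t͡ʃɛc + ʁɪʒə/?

[kɔbekt͡ʃɛɟʁɪʒə]

/g/ is a voiced velar stop. The following trigger /t͡ʃ/ is voiceless, so /g/ must become voiceless as well.
Changing only its voicing to voiceless gives [k] — the voiceless velar stop.
At the second juncture, /c/ likewise becomes [ɟ] adjacent to /ʁ/.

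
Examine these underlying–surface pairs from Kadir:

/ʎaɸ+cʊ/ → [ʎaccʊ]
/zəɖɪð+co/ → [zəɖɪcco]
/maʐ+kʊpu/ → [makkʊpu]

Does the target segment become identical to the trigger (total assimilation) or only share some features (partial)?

Underlying /ɸ/ is realised as [c] next to /c/; /c/ itself does not change.
The output [c] is identical to the trigger /c/ — every feature (place, manner, voicing) has been copied — so this is total assimilation.
The remaining alternations confirm this: /ð/ → [c] before /c/; /ʐ/ → [k] before /k/ — in each case the output is a copy of the following consonant.

total assimilation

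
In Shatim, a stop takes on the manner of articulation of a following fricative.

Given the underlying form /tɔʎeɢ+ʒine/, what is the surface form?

The rule targets /ɢ/ (voiced uvular stop), which sits before the trigger /ʒ/ (fricative).
A voiced uvular fricative is [ʁ], so the surface segment is [ʁ].

[tɔʎeʁʒine]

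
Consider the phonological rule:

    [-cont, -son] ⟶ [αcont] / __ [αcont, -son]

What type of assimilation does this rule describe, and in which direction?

The shared variable α links the value of [cont] on the target to that of the neighbouring obstruent. [cont] distinguishes stops from fricatives — a manner-of-articulation feature — so this is manner assimilation.
Since the environment is written after the underscore, the trigger follows the target; the direction is regressive.

regressive manner assimilation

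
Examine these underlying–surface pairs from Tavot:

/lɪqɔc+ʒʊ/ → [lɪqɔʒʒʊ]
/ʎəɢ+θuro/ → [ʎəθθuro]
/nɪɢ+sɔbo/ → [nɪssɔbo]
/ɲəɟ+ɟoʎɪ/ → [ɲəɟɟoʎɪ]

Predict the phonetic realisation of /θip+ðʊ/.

[θiððʊ]

The data show regressive total assimilation (/c/ → [ʒ] before /ʒ/; /ɢ/ → [θ] before /θ/; /ɢ/ → [s] before /s/): in every case the target segment becomes identical to its following neighbour, copying more than a single feature.
In [ɲəɟɟoʎɪ] the two consonants at the boundary are already identical (/ɟ/ + /ɟ/), so the rule applies vacuously and nothing changes.
/p/ is the segment targeted by the rule; it sits immediately before /ð/, so it assimilates completely and surfaces as [ð].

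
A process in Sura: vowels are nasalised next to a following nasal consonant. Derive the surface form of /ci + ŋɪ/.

[cĩŋɪ]

The vowel /i/ is adjacent to the following nasal /ŋ/, so it acquires [+nasal] and surfaces as [ĩ].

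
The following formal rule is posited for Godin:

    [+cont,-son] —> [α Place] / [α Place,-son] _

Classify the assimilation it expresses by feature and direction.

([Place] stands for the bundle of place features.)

The shared variable α links the value of the place features (abbreviated [Place]) on the target to the same value on the neighbouring segment, so place is the feature that assimilates.
Since the environment is written before the underscore, the trigger precedes the target; the direction is progressive.

progressive place assimilation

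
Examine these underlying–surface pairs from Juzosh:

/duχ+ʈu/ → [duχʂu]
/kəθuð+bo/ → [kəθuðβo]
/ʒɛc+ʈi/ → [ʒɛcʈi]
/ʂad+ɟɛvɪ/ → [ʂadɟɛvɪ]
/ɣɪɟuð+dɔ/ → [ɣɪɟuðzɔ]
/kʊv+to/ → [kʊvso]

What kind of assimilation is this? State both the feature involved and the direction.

progressive manner assimilation

The segment that alternates is /ʈ/, which surfaces as [ʂ] when adjacent to /χ/.
The change stop → fricative matches the manner of the preceding /χ/, identifying this as manner assimilation.
Place and voice are unchanged, so the assimilation is partial, not total.
Checking the remaining alternations: /b/ → [β] after /ð/ (stop → fricative, matching a fricative); /d/ → [z] after /ð/ (stop → fricative, matching a fricative); /t/ → [s] after /v/ (stop → fricative, matching a fricative) — only manner changes, and always toward the preceding segment.
Nothing changes in [ʒɛcʈi], [ʂadɟɛvɪ]: there the adjacent consonants already agree in manner (/ʈ/ and /c/ are both stops; /ɟ/ and /d/ are both stops), so these forms are consistent with the same rule.
Since the segment that changes follows the conditioning segment, the assimilation is progressive.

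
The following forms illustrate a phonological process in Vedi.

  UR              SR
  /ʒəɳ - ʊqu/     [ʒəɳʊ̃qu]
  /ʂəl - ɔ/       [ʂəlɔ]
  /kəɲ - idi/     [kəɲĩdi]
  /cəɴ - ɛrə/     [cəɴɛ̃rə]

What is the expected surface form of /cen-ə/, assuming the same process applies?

[cenə̃]

The data show progressive nasality assimilation (vowel nasalisation): /ʊ/ → [ʊ̃] after /ɳ/; /i/ → [ĩ] after /ɲ/; /ɛ/ → [ɛ̃] after /ɴ/ — a vowel is nasalised by an immediately preceding nasal consonant.
No change occurs in [ʂəlɔ] because the vowel at the boundary is adjacent to an oral consonant, not a nasal (/ɔ/ next to /l/).
The vowel /ə/ is adjacent to the preceding nasal /n/, so it acquires [+nasal] and surfaces as [ə̃].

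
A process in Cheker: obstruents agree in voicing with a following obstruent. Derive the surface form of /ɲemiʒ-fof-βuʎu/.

[ɲemiʃfovβuʎu]

The rule targets /ʒ/ (voiced postalveolar fricative), which sits before the trigger /f/ (voiceless).
Changing only its voicing to voiceless gives [ʃ] — the voiceless postalveolar fricative.
The same rule applies at the second boundary: /f/ → [v] next to /β/.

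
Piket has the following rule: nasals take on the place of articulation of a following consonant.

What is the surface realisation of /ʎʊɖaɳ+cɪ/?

[ʎʊɖaɲcɪ]

The rule targets /ɳ/ (voiced retroflex nasal), which sits before the trigger /c/ (palatal).
The voiced palatal nasal is [ɲ], so /ɳ/ → [ɲ].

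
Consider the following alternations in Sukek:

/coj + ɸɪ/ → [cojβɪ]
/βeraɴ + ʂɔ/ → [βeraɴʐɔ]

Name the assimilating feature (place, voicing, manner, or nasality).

The segment that alternates is /ɸ/, which surfaces as [β] when adjacent to /j/.
The change voiceless → voiced matches the voicing of the preceding /j/, identifying this as voicing assimilation.
The same holds elsewhere in the data: /ʂ/ → [ʐ] after /ɴ/ (voiceless → voiced, matching voiced) — only voicing changes, and always toward the preceding segment.

voicing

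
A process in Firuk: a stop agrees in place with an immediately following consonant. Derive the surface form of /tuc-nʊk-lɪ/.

[tutnʊtlɪ]

/c/ is a voiceless palatal stop. The following trigger /n/ is alveolar, so /c/ must become alveolar as well.
A voiceless alveolar stop is [t], so the surface segment is [t].
At the second juncture, /k/ likewise becomes [t] adjacent to /l/.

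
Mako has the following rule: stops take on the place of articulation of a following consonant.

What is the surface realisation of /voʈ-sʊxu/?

/ʈ/ is a voiceless retroflex stop. The following trigger /s/ is alveolar, so /ʈ/ must become alveolar as well.
The voiceless alveolar stop is [t], so /ʈ/ → [t].

[votsʊxu]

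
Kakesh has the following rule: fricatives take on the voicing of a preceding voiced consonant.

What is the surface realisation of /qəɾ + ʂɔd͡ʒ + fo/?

[qəɾʐɔd͡ʒvo]

The rule targets /ʂ/ (voiceless retroflex fricative), which sits after the trigger /ɾ/ (voiced).
The voiced retroflex fricative is [ʐ], so /ʂ/ → [ʐ].
At the second juncture, /f/ likewise becomes [v] adjacent to /d͡ʒ/.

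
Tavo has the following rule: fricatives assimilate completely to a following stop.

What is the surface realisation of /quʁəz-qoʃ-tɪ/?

/z/ is the segment targeted by the rule; it sits immediately before /q/, so it assimilates completely and surfaces as [q].
The same rule applies at the second boundary: /ʃ/ → [t] next to /t/.

[quʁəqqottɪ]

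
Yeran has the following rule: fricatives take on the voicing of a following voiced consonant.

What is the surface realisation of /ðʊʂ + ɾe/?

[ðʊʐɾe]

/ʂ/ is a voiceless retroflex fricative. The following trigger /ɾ/ is voiced, so /ʂ/ must become voiced as well.
A voiced retroflex fricative is [ʐ], so the surface segment is [ʐ].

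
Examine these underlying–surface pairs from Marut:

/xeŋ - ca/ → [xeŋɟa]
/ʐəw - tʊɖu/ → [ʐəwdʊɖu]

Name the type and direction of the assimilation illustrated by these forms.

progressive voicing assimilation

The segment that alternates is /c/, which surfaces as [ɟ] when adjacent to /ŋ/.
/c/ is voiceless while /ŋ/ is voiced; the output [ɟ] is voiced, matching the trigger — so the feature that spreads is voicing.
Place and manner are unchanged, so the assimilation is partial, not total.
The other alternating form patterns the same way: /t/ → [d] after /w/ (voiceless → voiced, matching voiced) — only voicing changes, and always toward the preceding segment.
Since the segment that changes follows the conditioning segment, the assimilation is progressive.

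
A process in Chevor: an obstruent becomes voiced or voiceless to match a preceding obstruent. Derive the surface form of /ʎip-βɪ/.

[ʎipɸɪ]

The rule targets /β/ (voiced bilabial fricative), which sits after the trigger /p/ (voiceless).
The voiceless bilabial fricative is [ɸ], so /β/ → [ɸ].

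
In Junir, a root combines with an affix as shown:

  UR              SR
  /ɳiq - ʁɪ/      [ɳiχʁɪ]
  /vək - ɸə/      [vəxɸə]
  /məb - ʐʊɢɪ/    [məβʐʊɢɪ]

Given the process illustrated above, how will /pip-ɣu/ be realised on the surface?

The data show regressive manner assimilation: /q/ → [χ] before /ʁ/; /k/ → [x] before /ɸ/; /b/ → [β] before /ʐ/. In each pair only manner changes, matching the following consonant, while place and voice stay constant.
The rule targets /p/ (voiceless bilabial stop), which sits before the trigger /ɣ/ (fricative).
Changing only its manner to fricative gives [ɸ] — the voiceless bilabial fricative.

[piɸɣu]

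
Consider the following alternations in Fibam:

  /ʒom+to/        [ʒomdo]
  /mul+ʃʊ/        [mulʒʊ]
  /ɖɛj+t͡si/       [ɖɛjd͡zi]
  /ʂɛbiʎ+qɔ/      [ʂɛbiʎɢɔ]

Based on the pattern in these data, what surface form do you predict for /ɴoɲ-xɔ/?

The data show progressive voicing assimilation: /t/ → [d] after /m/; /ʃ/ → [ʒ] after /l/; /t͡s/ → [d͡z] after /j/; /q/ → [ɢ] after /ʎ/. In each pair only voicing changes, matching the preceding consonant, while place and manner stay constant.
The rule targets /x/ (voiceless velar fricative), which sits after the trigger /ɲ/ (voiced).
Changing only its voicing to voiced gives [ɣ] — the voiced velar fricative.

[ɴoɲɣɔ]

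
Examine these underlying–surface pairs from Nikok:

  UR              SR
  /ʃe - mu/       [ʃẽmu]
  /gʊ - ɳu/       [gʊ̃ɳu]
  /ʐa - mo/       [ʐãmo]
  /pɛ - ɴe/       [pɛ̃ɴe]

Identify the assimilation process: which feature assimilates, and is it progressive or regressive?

regressive nasality assimilation (vowel nasalisation)

The vowel /e/ surfaces as nasalised [ẽ] next to the following nasal /m/ — it has acquired the [+nasal] feature of its neighbour.
Likewise in the remaining data: /ʊ/ → [ʊ̃] before /ɳ/; /a/ → [ã] before /m/; /ɛ/ → [ɛ̃] before /ɴ/ — each time a vowel is nasalised next to a following nasal.
Because the conditioning nasal is to the right of the vowel that changes, the process is regressive (anticipatory).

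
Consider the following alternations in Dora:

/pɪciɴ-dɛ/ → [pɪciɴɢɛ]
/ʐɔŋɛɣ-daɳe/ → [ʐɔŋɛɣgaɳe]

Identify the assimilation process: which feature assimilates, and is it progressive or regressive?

Underlying /d/ is realised as [ɢ] next to /ɴ/; /ɴ/ itself does not change.
/d/ is alveolar while /ɴ/ is uvular; the output [ɢ] is uvular, matching the trigger — so the feature that spreads is place.
Manner and voice are unchanged, so the assimilation is partial, not total.
Checking the remaining alternation: /d/ → [g] after /ɣ/ (alveolar → velar, matching velar) — only place changes, and always toward the preceding segment.
Since the segment that changes follows the conditioning segment, the assimilation is progressive.

progressive place assimilation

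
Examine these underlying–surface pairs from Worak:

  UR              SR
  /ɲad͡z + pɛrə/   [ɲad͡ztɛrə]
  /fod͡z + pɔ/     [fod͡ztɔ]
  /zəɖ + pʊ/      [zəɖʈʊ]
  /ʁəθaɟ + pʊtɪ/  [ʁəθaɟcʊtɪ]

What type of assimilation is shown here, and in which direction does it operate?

progressive place assimilation

The segment that alternates is /p/, which surfaces as [t] when adjacent to /d͡z/.
The change bilabial → alveolar matches the place of the preceding /d͡z/, identifying this as place assimilation.
Manner and voice are unchanged, so the assimilation is partial, not total.
The other alternating forms pattern the same way: /p/ → [ʈ] after /ɖ/ (bilabial → retroflex, matching retroflex); /p/ → [c] after /ɟ/ (bilabial → palatal, matching palatal) — only place changes, and always toward the preceding segment.
The trigger is the preceding segment, so the direction is progressive (perseverative).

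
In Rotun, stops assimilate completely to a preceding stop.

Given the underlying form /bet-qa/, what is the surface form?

/q/ is the segment targeted by the rule; it sits immediately after /t/, so it assimilates completely and surfaces as [t].

[betta]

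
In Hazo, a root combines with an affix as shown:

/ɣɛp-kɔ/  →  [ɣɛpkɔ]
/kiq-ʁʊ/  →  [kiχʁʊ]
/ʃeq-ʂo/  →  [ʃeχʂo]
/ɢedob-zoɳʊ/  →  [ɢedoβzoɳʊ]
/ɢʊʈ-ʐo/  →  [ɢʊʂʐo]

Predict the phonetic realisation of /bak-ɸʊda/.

[baxɸʊda]

The data show regressive manner assimilation: /q/ → [χ] before /ʁ/; /q/ → [χ] before /ʂ/; /b/ → [β] before /z/; /ʈ/ → [ʂ] before /ʐ/. In each pair only manner changes, matching the following consonant, while place and voice stay constant.
No alternation appears in [ɣɛpkɔ]: there the adjacent consonants already agree in manner (/p/ and /k/ are both stops), so this form is consistent with the same rule.
/k/ is a voiceless velar stop. The following trigger /ɸ/ is a fricative, so /k/ must become a fricative as well.
Changing only its manner to fricative gives [x] — the voiceless velar fricative.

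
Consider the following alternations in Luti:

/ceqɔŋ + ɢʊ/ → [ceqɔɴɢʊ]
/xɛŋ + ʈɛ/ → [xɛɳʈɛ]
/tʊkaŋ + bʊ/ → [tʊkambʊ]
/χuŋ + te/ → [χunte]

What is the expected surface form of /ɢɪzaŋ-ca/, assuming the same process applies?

The data show regressive place assimilation: /ŋ/ → [ɴ] before /ɢ/; /ŋ/ → [ɳ] before /ʈ/; /ŋ/ → [m] before /b/; /ŋ/ → [n] before /t/. In each pair only place changes, matching the following consonant, while manner and voice stay constant.
/ŋ/ is a voiced velar nasal. The following trigger /c/ is palatal, so /ŋ/ must become palatal as well.
The voiced palatal nasal is [ɲ], so /ŋ/ → [ɲ].

[ɢɪzaɲca]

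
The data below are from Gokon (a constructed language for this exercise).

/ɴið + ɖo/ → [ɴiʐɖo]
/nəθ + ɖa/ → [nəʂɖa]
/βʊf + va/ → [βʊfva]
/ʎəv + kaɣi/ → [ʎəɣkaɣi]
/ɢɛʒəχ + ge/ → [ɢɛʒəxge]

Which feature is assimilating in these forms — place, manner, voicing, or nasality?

place

Comparing underlying and surface forms, /ð/ → [ʐ] is the alternation; the neighbouring /ɖ/ is constant.
The change dental → retroflex matches the place of the following /ɖ/, identifying this as place assimilation.
Checking the remaining alternations: /θ/ → [ʂ] before /ɖ/ (dental → retroflex, matching retroflex); /v/ → [ɣ] before /k/ (labiodental → velar, matching velar); /χ/ → [x] before /g/ (uvular → velar, matching velar) — only place changes, and always toward the following segment.
No alternation appears in [βʊfva]: there the adjacent consonants already agree in place (/f/ and /v/ are both labiodental), so this form is consistent with the same rule.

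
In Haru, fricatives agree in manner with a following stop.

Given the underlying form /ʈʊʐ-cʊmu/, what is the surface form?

[ʈʊɖcʊmu]

/ʐ/ is a voiced retroflex fricative. The following trigger /c/ is a stop, so /ʐ/ must become a stop as well.
The voiced retroflex stop is [ɖ], so /ʐ/ → [ɖ].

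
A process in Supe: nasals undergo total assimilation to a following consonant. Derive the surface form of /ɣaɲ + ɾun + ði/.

/ɲ/ is the segment targeted by the rule; it sits immediately before /ɾ/, so it assimilates completely and surfaces as [ɾ].
At the second juncture, /n/ likewise becomes [ð] adjacent to /ð/.

[ɣaɾɾuðði]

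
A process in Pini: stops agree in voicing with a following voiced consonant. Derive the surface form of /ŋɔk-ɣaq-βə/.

[ŋɔgɣaɢβə]

The rule targets /k/ (voiceless velar stop), which sits before the trigger /ɣ/ (voiced).
Changing only its voicing to voiced gives [g] — the voiced velar stop.
At the second juncture, /q/ likewise becomes [ɢ] adjacent to /β/.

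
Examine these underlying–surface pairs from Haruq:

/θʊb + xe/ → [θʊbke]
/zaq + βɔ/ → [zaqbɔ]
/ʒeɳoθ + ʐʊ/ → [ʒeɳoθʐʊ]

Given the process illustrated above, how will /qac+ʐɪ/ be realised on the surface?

The data show progressive manner assimilation: /x/ → [k] after /b/; /β/ → [b] after /q/. In each pair only manner changes, matching the preceding consonant, while place and voice stay constant.
No alternation appears in [ʒeɳoθʐʊ]: there the adjacent consonants already agree in manner (/ʐ/ and /θ/ are both fricatives), so this form is consistent with the same rule.
/ʐ/ is a voiced retroflex fricative. The preceding trigger /c/ is a stop, so /ʐ/ must become a stop as well.
The voiced retroflex stop is [ɖ], so /ʐ/ → [ɖ].

[qacɖɪ]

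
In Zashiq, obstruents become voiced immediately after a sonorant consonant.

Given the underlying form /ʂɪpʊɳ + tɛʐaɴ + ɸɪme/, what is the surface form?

/t/ is a voiceless alveolar stop. The preceding trigger /ɳ/ is voiced, so /t/ must become voiced as well.
A voiced alveolar stop is [d], so the surface segment is [d].
The same rule applies at the second boundary: /ɸ/ → [β] next to /ɴ/.

[ʂɪpʊɳdɛʐaɴβɪme]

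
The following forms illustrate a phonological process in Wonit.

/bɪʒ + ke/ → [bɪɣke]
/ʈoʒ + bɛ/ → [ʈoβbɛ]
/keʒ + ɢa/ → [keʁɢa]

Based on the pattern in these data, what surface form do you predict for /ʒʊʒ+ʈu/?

[ʒʊʐʈu]

The data show regressive place assimilation: /ʒ/ → [ɣ] before /k/; /ʒ/ → [β] before /b/; /ʒ/ → [ʁ] before /ɢ/. In each pair only place changes, matching the following consonant, while manner and voice stay constant.
/ʒ/ is a voiced postalveolar fricative. The following trigger /ʈ/ is retroflex, so /ʒ/ must become retroflex as well.
A voiced retroflex fricative is [ʐ], so the surface segment is [ʐ].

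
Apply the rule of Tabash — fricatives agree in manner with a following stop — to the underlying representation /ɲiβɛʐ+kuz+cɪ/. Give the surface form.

The rule targets /ʐ/ (voiced retroflex fricative), which sits before the trigger /k/ (stop).
The voiced retroflex stop is [ɖ], so /ʐ/ → [ɖ].
At the second juncture, /z/ likewise becomes [d] adjacent to /c/.

[ɲiβɛɖkudcɪ]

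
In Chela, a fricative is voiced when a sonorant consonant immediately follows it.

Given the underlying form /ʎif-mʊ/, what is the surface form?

[ʎivmʊ]

The rule targets /f/ (voiceless labiodental fricative), which sits before the trigger /m/ (voiced).
A voiced labiodental fricative is [v], so the surface segment is [v].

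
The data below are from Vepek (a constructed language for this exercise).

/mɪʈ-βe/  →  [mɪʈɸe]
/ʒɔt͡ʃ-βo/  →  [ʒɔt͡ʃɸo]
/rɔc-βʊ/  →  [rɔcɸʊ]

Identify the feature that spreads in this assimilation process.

Underlying /β/ is realised as [ɸ] next to /ʈ/; /ʈ/ itself does not change.
/β/ is voiced while /ʈ/ is voiceless; the output [ɸ] is voiceless, matching the trigger — so the feature that spreads is voicing.
Checking the remaining alternations: /β/ → [ɸ] after /t͡ʃ/ (voiced → voiceless, matching voiceless); /β/ → [ɸ] after /c/ (voiced → voiceless, matching voiceless) — only voicing changes, and always toward the preceding segment.

voicing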